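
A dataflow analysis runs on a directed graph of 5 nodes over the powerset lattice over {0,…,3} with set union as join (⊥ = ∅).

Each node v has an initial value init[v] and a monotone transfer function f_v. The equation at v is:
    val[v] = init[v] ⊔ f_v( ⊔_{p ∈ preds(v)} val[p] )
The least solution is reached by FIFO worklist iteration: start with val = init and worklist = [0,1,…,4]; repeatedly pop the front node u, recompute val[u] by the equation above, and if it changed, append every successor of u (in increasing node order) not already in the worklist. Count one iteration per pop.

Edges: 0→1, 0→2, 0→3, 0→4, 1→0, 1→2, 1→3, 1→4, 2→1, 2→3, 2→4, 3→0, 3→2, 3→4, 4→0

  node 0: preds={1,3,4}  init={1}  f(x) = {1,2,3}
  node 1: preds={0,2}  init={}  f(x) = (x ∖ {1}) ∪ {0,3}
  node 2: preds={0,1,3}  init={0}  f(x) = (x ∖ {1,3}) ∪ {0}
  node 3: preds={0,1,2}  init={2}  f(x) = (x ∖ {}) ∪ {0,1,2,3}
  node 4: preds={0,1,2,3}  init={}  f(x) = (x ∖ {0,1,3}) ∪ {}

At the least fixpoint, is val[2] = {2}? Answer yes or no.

no

Trace (8 dequeues):
  [1] u=0 | in {2} | out {1,2,3} | prev {1} | push {}
  [2] u=1 | in {0,1,2,3} | out {0,2,3} | prev {} | push {0}
  [3] u=2 | in {0,1,2,3} | out {0,2} | prev {0} | push {1}
  [4] u=3 | in {0,1,2,3} | out {0,1,2,3} | prev {2} | push {2}
  [5] u=4 | in {0,1,2,3} | out {2} | prev {} | push {}
  [6] u=0 | in {0,1,2,3} | out {1,2,3} | ==
  [7] u=1 | in {0,1,2,3} | out {0,2,3} | ==
  [8] u=2 | in {0,1,2,3} | out {0,2} | ==

Converged values:
  [0] {1,2,3}
  [1] {0,2,3}
  [2] {0,2}
  [3] {0,1,2,3}
  [4] {2}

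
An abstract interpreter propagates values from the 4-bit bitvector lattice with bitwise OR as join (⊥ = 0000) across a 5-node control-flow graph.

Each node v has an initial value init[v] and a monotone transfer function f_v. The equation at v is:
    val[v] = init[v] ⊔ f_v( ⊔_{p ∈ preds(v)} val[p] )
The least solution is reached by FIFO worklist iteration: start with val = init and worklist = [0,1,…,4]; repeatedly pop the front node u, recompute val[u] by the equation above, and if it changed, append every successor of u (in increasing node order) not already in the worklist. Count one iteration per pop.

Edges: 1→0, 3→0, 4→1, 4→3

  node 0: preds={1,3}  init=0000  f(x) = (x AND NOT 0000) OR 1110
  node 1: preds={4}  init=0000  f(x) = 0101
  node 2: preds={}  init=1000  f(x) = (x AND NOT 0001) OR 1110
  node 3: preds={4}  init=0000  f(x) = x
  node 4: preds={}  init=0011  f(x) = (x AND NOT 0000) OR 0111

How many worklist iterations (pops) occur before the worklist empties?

Trace (9 dequeues):
  [1] u=0 | in 0000 | out 1110 | prev 0000 | push {}
  [2] u=1 | in 0011 | out 0101 | prev 0000 | push {0}
  [3] u=2 | in 0000 | out 1110 | prev 1000 | push {}
  [4] u=3 | in 0011 | out 0011 | prev 0000 | push {}
  [5] u=4 | in 0000 | out 0111 | prev 0011 | push {1,3}
  [6] u=0 | in 0111 | out 1111 | prev 1110 | push {}
  [7] u=1 | in 0111 | out 0101 | ==
  [8] u=3 | in 0111 | out 0111 | prev 0011 | push {0}
  [9] u=0 | in 0111 | out 1111 | ==

Converged values:
  [0] 1111
  [1] 0101
  [2] 1110
  [3] 0111
  [4] 0111

9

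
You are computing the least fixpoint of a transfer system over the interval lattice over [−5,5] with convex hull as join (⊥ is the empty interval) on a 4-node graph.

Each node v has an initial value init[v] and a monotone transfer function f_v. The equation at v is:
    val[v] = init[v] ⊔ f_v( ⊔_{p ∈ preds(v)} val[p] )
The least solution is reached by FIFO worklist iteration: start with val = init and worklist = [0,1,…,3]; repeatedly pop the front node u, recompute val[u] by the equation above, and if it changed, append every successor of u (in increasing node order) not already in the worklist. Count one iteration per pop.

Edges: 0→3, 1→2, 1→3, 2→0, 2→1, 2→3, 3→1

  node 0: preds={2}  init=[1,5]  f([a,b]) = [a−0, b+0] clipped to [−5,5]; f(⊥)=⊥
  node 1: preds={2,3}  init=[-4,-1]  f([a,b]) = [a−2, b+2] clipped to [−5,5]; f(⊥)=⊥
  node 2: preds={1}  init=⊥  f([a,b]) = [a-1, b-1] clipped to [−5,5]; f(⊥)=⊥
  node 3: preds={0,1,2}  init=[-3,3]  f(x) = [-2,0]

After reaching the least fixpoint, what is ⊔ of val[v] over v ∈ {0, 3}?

[-5,5]

Iteration log — 7 steps:
  step 1. node 0  ⊔preds=⊥  new=[1,5]  stable
  step 2. node 1  ⊔preds=[-3,3]  new=[-5,5]  old=[-4,-1]  +wl: 
  step 3. node 2  ⊔preds=[-5,5]  new=[-5,4]  old=⊥  +wl: 0,1
  step 4. node 3  ⊔preds=[-5,5]  new=[-3,3]  stable
  step 5. node 0  ⊔preds=[-5,4]  new=[-5,5]  old=[1,5]  +wl: 3
  step 6. node 1  ⊔preds=[-5,4]  new=[-5,5]  stable
  step 7. node 3  ⊔preds=[-5,5]  new=[-3,3]  stable

Least fixpoint reached:
  node 0: [-5,5]
  node 1: [-5,5]
  node 2: [-5,4]
  node 3: [-3,3]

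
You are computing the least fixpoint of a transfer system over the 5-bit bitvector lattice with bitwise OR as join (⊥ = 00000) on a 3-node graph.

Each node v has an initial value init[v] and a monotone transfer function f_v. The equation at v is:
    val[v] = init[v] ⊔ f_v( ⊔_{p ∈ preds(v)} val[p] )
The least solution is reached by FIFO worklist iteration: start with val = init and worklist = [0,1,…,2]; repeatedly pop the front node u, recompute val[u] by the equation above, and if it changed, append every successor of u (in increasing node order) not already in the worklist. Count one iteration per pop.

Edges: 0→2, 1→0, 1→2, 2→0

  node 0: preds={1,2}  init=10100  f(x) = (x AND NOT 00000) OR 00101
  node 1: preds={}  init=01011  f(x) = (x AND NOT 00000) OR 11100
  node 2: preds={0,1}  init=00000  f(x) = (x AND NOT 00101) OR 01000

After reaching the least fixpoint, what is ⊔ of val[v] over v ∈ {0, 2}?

Worklist (4 pops):
  #1 pop 0: in=01011 → 11111 (was 10100); enqueue []
  #2 pop 1: in=00000 → 11111 (was 01011); enqueue [0]
  #3 pop 2: in=11111 → 11010 (was 00000); enqueue []
  #4 pop 0: in=11111 → 11111 (no change)

Fixpoint:
  val[0] = 11111
  val[1] = 11111
  val[2] = 11010

11111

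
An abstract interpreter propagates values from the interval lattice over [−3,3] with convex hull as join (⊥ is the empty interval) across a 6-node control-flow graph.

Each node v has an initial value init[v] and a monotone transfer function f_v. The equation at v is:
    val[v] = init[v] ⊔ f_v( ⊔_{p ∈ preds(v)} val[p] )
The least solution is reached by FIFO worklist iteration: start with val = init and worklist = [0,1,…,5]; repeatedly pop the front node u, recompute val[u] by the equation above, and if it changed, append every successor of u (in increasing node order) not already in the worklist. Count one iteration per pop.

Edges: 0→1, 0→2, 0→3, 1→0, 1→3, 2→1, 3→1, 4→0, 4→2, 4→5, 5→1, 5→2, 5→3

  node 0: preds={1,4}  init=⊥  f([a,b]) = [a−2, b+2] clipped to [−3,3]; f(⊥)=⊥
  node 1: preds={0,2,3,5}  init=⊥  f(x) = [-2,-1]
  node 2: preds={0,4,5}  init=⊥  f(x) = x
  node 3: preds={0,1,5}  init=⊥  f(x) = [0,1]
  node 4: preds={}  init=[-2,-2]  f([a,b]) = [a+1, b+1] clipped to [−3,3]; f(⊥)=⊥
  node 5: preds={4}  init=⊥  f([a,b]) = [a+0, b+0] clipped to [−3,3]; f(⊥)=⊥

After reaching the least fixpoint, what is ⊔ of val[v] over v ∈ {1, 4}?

[-2,-1]

Trace (11 dequeues):
  [1] u=0 | in [-2,-2] | out [-3,0] | prev ⊥ | push {}
  [2] u=1 | in [-3,0] | out [-2,-1] | prev ⊥ | push {0}
  [3] u=2 | in [-3,0] | out [-3,0] | prev ⊥ | push {1}
  [4] u=3 | in [-3,0] | out [0,1] | prev ⊥ | push {}
  [5] u=4 | in ⊥ | out [-2,-2] | ==
  [6] u=5 | in [-2,-2] | out [-2,-2] | prev ⊥ | push {2,3}
  [7] u=0 | in [-2,-1] | out [-3,1] | prev [-3,0] | push {}
  [8] u=1 | in [-3,1] | out [-2,-1] | ==
  [9] u=2 | in [-3,1] | out [-3,1] | prev [-3,0] | push {1}
  [10] u=3 | in [-3,1] | out [0,1] | ==
  [11] u=1 | in [-3,1] | out [-2,-1] | ==

Converged values:
  [0] [-3,1]
  [1] [-2,-1]
  [2] [-3,1]
  [3] [0,1]
  [4] [-2,-2]
  [5] [-2,-2]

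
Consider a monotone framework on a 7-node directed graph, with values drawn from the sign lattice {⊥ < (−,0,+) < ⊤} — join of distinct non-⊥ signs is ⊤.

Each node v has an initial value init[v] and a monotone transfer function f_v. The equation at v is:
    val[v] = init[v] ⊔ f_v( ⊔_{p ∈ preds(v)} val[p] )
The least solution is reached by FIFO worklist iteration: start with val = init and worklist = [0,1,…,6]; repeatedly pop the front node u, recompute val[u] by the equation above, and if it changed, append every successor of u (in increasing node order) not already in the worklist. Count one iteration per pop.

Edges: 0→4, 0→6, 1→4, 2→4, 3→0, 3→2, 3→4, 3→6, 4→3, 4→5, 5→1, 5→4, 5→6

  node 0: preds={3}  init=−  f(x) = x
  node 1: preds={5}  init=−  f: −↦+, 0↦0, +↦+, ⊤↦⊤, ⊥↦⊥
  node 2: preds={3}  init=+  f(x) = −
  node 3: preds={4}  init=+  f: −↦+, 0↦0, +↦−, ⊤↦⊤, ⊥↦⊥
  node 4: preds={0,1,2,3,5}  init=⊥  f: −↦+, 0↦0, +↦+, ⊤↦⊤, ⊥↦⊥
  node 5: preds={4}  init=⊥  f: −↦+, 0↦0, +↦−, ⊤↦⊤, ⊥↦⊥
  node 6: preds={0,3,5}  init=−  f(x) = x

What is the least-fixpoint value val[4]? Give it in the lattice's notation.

Trace (13 dequeues):
  [1] u=0 | in + | out ⊤ | prev − | push {}
  [2] u=1 | in ⊥ | out − | ==
  [3] u=2 | in + | out ⊤ | prev + | push {}
  [4] u=3 | in ⊥ | out + | ==
  [5] u=4 | in ⊤ | out ⊤ | prev ⊥ | push {3}
  [6] u=5 | in ⊤ | out ⊤ | prev ⊥ | push {1,4}
  [7] u=6 | in ⊤ | out ⊤ | prev − | push {}
  [8] u=3 | in ⊤ | out ⊤ | prev + | push {0,2,6}
  [9] u=1 | in ⊤ | out ⊤ | prev − | push {}
  [10] u=4 | in ⊤ | out ⊤ | ==
  [11] u=0 | in ⊤ | out ⊤ | ==
  [12] u=2 | in ⊤ | out ⊤ | ==
  [13] u=6 | in ⊤ | out ⊤ | ==

Converged values:
  [0] ⊤
  [1] ⊤
  [2] ⊤
  [3] ⊤
  [4] ⊤
  [5] ⊤
  [6] ⊤

⊤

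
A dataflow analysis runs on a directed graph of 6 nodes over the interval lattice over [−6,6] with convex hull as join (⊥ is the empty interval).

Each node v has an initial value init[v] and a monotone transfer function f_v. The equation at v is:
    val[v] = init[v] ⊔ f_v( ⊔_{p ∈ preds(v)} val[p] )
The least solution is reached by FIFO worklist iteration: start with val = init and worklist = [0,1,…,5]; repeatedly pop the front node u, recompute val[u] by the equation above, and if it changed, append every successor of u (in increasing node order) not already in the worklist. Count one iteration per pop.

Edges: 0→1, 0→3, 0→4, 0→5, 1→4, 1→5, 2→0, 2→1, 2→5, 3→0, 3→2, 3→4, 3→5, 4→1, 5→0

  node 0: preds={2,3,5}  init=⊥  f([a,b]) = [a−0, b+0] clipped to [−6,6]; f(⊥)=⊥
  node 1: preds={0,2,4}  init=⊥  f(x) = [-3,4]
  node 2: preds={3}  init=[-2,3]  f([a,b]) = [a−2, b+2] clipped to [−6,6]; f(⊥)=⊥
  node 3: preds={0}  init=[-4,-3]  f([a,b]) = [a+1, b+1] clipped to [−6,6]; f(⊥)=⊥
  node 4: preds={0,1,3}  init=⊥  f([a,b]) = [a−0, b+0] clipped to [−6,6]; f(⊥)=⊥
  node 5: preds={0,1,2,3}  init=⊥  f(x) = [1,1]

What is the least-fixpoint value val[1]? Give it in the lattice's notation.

Trace (21 dequeues):
  [1] u=0 | in [-4,3] | out [-4,3] | prev ⊥ | push {}
  [2] u=1 | in [-4,3] | out [-3,4] | prev ⊥ | push {}
  [3] u=2 | in [-4,-3] | out [-6,3] | prev [-2,3] | push {0,1}
  [4] u=3 | in [-4,3] | out [-4,4] | prev [-4,-3] | push {2}
  [5] u=4 | in [-4,4] | out [-4,4] | prev ⊥ | push {}
  [6] u=5 | in [-6,4] | out [1,1] | prev ⊥ | push {}
  [7] u=0 | in [-6,4] | out [-6,4] | prev [-4,3] | push {3,4,5}
  [8] u=1 | in [-6,4] | out [-3,4] | ==
  [9] u=2 | in [-4,4] | out [-6,6] | prev [-6,3] | push {0,1}
  [10] u=3 | in [-6,4] | out [-5,5] | prev [-4,4] | push {2}
  [11] u=4 | in [-6,5] | out [-6,5] | prev [-4,4] | push {}
  [12] u=5 | in [-6,6] | out [1,1] | ==
  [13] u=0 | in [-6,6] | out [-6,6] | prev [-6,4] | push {3,4,5}
  [14] u=1 | in [-6,6] | out [-3,4] | ==
  [15] u=2 | in [-5,5] | out [-6,6] | ==
  [16] u=3 | in [-6,6] | out [-5,6] | prev [-5,5] | push {0,2}
  [17] u=4 | in [-6,6] | out [-6,6] | prev [-6,5] | push {1}
  [18] u=5 | in [-6,6] | out [1,1] | ==
  [19] u=0 | in [-6,6] | out [-6,6] | ==
  [20] u=2 | in [-5,6] | out [-6,6] | ==
  [21] u=1 | in [-6,6] | out [-3,4] | ==

Converged values:
  [0] [-6,6]
  [1] [-3,4]
  [2] [-6,6]
  [3] [-5,6]
  [4] [-6,6]
  [5] [1,1]

[-3,4]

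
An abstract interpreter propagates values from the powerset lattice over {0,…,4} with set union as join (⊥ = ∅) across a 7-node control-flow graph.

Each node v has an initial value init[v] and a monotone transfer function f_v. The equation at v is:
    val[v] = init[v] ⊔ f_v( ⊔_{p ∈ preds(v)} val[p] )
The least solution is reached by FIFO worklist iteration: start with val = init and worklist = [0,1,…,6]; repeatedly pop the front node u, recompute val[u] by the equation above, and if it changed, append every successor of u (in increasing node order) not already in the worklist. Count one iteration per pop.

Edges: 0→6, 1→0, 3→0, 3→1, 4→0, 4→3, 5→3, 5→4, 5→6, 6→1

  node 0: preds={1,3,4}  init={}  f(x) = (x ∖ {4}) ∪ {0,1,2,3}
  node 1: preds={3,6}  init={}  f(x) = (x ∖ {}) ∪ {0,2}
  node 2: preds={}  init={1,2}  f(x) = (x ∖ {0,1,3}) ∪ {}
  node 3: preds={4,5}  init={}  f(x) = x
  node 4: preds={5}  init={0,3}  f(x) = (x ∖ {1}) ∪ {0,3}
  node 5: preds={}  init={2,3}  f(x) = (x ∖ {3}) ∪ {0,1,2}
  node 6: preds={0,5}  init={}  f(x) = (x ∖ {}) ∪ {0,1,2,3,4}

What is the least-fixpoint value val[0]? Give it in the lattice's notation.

Iteration log — 13 steps:
  step 1. node 0  ⊔preds={0,3}  new={0,1,2,3}  old={}  +wl: 
  step 2. node 1  ⊔preds={}  new={0,2}  old={}  +wl: 0
  step 3. node 2  ⊔preds={}  new={1,2}  stable
  step 4. node 3  ⊔preds={0,2,3}  new={0,2,3}  old={}  +wl: 1
  step 5. node 4  ⊔preds={2,3}  new={0,2,3}  old={0,3}  +wl: 3
  step 6. node 5  ⊔preds={}  new={0,1,2,3}  old={2,3}  +wl: 4
  step 7. node 6  ⊔preds={0,1,2,3}  new={0,1,2,3,4}  old={}  +wl: 
  step 8. node 0  ⊔preds={0,2,3}  new={0,1,2,3}  stable
  step 9. node 1  ⊔preds={0,1,2,3,4}  new={0,1,2,3,4}  old={0,2}  +wl: 0
  step 10. node 3  ⊔preds={0,1,2,3}  new={0,1,2,3}  old={0,2,3}  +wl: 1
  step 11. node 4  ⊔preds={0,1,2,3}  new={0,2,3}  stable
  step 12. node 0  ⊔preds={0,1,2,3,4}  new={0,1,2,3}  stable
  step 13. node 1  ⊔preds={0,1,2,3,4}  new={0,1,2,3,4}  stable

Least fixpoint reached:
  node 0: {0,1,2,3}
  node 1: {0,1,2,3,4}
  node 2: {1,2}
  node 3: {0,1,2,3}
  node 4: {0,2,3}
  node 5: {0,1,2,3}
  node 6: {0,1,2,3,4}

{0,1,2,3}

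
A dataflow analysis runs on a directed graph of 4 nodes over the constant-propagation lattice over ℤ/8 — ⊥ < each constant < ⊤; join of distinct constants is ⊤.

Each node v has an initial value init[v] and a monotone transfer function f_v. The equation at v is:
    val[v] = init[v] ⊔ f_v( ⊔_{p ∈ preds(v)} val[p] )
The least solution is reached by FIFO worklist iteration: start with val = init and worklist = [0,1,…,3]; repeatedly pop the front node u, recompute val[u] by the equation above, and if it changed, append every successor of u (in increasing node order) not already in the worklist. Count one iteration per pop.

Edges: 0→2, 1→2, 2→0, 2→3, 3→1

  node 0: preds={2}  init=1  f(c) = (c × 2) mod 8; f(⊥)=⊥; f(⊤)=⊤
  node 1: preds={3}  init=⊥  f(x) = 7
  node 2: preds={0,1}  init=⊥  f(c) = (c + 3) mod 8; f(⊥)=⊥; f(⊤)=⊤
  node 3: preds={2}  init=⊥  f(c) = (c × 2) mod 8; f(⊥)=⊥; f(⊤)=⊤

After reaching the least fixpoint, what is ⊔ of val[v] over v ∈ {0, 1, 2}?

⊤

Trace (7 dequeues):
  [1] u=0 | in ⊥ | out 1 | ==
  [2] u=1 | in ⊥ | out 7 | prev ⊥ | push {}
  [3] u=2 | in ⊤ | out ⊤ | prev ⊥ | push {0}
  [4] u=3 | in ⊤ | out ⊤ | prev ⊥ | push {1}
  [5] u=0 | in ⊤ | out ⊤ | prev 1 | push {2}
  [6] u=1 | in ⊤ | out 7 | ==
  [7] u=2 | in ⊤ | out ⊤ | ==

Converged values:
  [0] ⊤
  [1] 7
  [2] ⊤
  [3] ⊤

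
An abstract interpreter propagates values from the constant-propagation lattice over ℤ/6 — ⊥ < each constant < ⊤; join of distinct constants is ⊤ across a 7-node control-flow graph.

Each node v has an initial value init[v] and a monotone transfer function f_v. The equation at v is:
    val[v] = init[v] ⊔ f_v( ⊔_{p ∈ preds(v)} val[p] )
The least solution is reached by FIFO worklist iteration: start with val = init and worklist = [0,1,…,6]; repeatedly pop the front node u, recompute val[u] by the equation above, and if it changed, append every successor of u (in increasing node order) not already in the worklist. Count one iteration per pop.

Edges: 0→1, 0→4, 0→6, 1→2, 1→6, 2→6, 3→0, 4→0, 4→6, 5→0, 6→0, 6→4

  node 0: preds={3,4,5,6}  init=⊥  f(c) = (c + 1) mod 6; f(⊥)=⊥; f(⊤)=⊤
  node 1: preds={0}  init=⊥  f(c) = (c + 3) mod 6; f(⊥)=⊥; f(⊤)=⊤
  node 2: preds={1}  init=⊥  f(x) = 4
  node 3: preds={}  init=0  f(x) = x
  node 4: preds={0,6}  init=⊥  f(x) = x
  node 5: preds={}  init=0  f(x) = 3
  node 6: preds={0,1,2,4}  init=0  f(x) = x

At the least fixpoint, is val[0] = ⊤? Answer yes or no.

yes

Iteration log — 12 steps:
  step 1. node 0  ⊔preds=0  new=1  old=⊥  +wl: 
  step 2. node 1  ⊔preds=1  new=4  old=⊥  +wl: 
  step 3. node 2  ⊔preds=4  new=4  old=⊥  +wl: 
  step 4. node 3  ⊔preds=⊥  new=0  stable
  step 5. node 4  ⊔preds=⊤  new=⊤  old=⊥  +wl: 0
  step 6. node 5  ⊔preds=⊥  new=⊤  old=0  +wl: 
  step 7. node 6  ⊔preds=⊤  new=⊤  old=0  +wl: 4
  step 8. node 0  ⊔preds=⊤  new=⊤  old=1  +wl: 1,6
  step 9. node 4  ⊔preds=⊤  new=⊤  stable
  step 10. node 1  ⊔preds=⊤  new=⊤  old=4  +wl: 2
  step 11. node 6  ⊔preds=⊤  new=⊤  stable
  step 12. node 2  ⊔preds=⊤  new=4  stable

Least fixpoint reached:
  node 0: ⊤
  node 1: ⊤
  node 2: 4
  node 3: 0
  node 4: ⊤
  node 5: ⊤
  node 6: ⊤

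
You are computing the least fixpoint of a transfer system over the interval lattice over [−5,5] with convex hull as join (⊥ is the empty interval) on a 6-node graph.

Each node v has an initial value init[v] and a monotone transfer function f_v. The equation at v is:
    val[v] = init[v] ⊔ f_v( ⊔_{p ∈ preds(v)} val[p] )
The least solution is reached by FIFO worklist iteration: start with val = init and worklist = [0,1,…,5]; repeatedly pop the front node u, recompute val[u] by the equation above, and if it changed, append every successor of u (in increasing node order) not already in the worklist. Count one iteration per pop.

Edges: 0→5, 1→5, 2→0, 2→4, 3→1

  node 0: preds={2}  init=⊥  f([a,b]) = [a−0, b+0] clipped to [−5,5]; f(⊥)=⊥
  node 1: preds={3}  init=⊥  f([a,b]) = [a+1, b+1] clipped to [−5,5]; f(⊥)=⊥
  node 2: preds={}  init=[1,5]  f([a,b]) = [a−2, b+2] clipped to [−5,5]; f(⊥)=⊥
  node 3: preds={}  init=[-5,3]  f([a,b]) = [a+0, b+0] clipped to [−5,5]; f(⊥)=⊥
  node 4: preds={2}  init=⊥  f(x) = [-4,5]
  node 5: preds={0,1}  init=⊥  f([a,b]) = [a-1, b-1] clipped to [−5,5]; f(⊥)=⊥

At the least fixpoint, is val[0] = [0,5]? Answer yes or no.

Worklist (6 pops):
  #1 pop 0: in=[1,5] → [1,5] (was ⊥); enqueue []
  #2 pop 1: in=[-5,3] → [-4,4] (was ⊥); enqueue []
  #3 pop 2: in=⊥ → [1,5] (no change)
  #4 pop 3: in=⊥ → [-5,3] (no change)
  #5 pop 4: in=[1,5] → [-4,5] (was ⊥); enqueue []
  #6 pop 5: in=[-4,5] → [-5,4] (was ⊥); enqueue []

Fixpoint:
  val[0] = [1,5]
  val[1] = [-4,4]
  val[2] = [1,5]
  val[3] = [-5,3]
  val[4] = [-4,5]
  val[5] = [-5,4]

no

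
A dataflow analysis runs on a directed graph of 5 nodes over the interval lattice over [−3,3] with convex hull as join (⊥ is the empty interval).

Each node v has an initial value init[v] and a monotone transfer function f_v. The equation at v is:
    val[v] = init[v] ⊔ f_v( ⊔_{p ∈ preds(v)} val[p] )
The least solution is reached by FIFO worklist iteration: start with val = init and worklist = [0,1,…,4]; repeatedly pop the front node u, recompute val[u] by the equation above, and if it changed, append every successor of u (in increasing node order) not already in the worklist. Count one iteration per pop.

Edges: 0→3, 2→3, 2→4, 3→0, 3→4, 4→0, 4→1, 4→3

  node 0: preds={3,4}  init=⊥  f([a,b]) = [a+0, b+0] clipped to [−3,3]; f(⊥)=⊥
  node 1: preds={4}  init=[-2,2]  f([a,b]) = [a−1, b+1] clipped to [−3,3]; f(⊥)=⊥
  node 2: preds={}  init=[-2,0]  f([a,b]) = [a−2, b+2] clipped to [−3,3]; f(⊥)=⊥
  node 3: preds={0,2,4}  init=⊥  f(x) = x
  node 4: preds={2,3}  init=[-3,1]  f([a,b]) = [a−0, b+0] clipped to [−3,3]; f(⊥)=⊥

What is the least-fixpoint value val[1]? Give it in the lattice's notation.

[-3,2]

Worklist (6 pops):
  #1 pop 0: in=[-3,1] → [-3,1] (was ⊥); enqueue []
  #2 pop 1: in=[-3,1] → [-3,2] (was [-2,2]); enqueue []
  #3 pop 2: in=⊥ → [-2,0] (no change)
  #4 pop 3: in=[-3,1] → [-3,1] (was ⊥); enqueue [0]
  #5 pop 4: in=[-3,1] → [-3,1] (no change)
  #6 pop 0: in=[-3,1] → [-3,1] (no change)

Fixpoint:
  val[0] = [-3,1]
  val[1] = [-3,2]
  val[2] = [-2,0]
  val[3] = [-3,1]
  val[4] = [-3,1]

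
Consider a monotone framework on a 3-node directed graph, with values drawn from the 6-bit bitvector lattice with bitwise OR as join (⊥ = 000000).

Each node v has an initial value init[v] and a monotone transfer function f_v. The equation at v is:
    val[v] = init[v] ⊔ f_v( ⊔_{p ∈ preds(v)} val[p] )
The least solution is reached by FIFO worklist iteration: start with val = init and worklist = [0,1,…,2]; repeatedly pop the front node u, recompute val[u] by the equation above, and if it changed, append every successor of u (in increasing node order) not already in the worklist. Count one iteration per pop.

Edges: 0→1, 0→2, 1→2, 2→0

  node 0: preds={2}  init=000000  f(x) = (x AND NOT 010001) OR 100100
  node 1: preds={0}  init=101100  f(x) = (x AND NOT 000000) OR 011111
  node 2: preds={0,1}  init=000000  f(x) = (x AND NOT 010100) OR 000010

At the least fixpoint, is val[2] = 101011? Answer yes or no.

yes

Iteration log — 6 steps:
  step 1. node 0  ⊔preds=000000  new=100100  old=000000  +wl: 
  step 2. node 1  ⊔preds=100100  new=111111  old=101100  +wl: 
  step 3. node 2  ⊔preds=111111  new=101011  old=000000  +wl: 0
  step 4. node 0  ⊔preds=101011  new=101110  old=100100  +wl: 1,2
  step 5. node 1  ⊔preds=101110  new=111111  stable
  step 6. node 2  ⊔preds=111111  new=101011  stable

Least fixpoint reached:
  node 0: 101110
  node 1: 111111
  node 2: 101011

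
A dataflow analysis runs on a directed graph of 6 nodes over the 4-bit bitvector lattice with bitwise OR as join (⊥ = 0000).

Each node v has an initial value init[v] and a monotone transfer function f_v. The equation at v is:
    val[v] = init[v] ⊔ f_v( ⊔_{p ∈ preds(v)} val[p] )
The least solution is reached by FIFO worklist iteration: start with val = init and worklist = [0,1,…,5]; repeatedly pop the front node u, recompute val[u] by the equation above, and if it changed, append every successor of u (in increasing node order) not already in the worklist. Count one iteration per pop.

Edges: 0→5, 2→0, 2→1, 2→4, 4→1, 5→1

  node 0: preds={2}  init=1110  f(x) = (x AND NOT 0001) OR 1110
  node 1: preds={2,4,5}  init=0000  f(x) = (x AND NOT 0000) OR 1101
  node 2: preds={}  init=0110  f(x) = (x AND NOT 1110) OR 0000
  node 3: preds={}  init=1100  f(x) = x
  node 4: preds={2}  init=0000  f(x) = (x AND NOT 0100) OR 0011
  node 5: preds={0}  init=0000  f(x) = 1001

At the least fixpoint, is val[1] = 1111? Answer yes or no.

Trace (7 dequeues):
  [1] u=0 | in 0110 | out 1110 | ==
  [2] u=1 | in 0110 | out 1111 | prev 0000 | push {}
  [3] u=2 | in 0000 | out 0110 | ==
  [4] u=3 | in 0000 | out 1100 | ==
  [5] u=4 | in 0110 | out 0011 | prev 0000 | push {1}
  [6] u=5 | in 1110 | out 1001 | prev 0000 | push {}
  [7] u=1 | in 1111 | out 1111 | ==

Converged values:
  [0] 1110
  [1] 1111
  [2] 0110
  [3] 1100
  [4] 0011
  [5] 1001

yes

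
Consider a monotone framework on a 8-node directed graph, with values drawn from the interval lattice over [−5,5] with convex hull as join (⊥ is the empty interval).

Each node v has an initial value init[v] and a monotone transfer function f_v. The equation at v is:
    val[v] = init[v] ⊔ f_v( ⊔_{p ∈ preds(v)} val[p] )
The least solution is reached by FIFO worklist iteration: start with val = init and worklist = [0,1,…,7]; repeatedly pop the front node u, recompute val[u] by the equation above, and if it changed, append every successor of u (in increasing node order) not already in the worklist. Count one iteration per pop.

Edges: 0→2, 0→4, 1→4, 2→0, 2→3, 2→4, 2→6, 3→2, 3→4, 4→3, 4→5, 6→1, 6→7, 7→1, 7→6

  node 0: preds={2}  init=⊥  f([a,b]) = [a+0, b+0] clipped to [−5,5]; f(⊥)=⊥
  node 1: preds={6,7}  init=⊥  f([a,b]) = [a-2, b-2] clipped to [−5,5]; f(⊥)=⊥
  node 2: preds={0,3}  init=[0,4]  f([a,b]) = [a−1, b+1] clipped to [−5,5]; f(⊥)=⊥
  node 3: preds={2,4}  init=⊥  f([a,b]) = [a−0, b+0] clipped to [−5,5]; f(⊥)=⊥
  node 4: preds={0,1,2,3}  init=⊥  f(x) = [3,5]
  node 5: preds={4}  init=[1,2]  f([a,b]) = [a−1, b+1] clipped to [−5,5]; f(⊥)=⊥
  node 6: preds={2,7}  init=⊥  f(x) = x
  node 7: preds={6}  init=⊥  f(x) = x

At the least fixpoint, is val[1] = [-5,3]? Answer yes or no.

yes

Trace (42 dequeues):
  [1] u=0 | in [0,4] | out [0,4] | prev ⊥ | push {}
  [2] u=1 | in ⊥ | out ⊥ | ==
  [3] u=2 | in [0,4] | out [-1,5] | prev [0,4] | push {0}
  [4] u=3 | in [-1,5] | out [-1,5] | prev ⊥ | push {2}
  [5] u=4 | in [-1,5] | out [3,5] | prev ⊥ | push {3}
  [6] u=5 | in [3,5] | out [1,5] | prev [1,2] | push {}
  [7] u=6 | in [-1,5] | out [-1,5] | prev ⊥ | push {1}
  [8] u=7 | in [-1,5] | out [-1,5] | prev ⊥ | push {6}
  [9] u=0 | in [-1,5] | out [-1,5] | prev [0,4] | push {4}
  [10] u=2 | in [-1,5] | out [-2,5] | prev [-1,5] | push {0}
  [11] u=3 | in [-2,5] | out [-2,5] | prev [-1,5] | push {2}
  [12] u=1 | in [-1,5] | out [-3,3] | prev ⊥ | push {}
  [13] u=6 | in [-2,5] | out [-2,5] | prev [-1,5] | push {1,7}
  [14] u=4 | in [-3,5] | out [3,5] | ==
  [15] u=0 | in [-2,5] | out [-2,5] | prev [-1,5] | push {4}
  [16] u=2 | in [-2,5] | out [-3,5] | prev [-2,5] | push {0,3,6}
  [17] u=1 | in [-2,5] | out [-4,3] | prev [-3,3] | push {}
  [18] u=7 | in [-2,5] | out [-2,5] | prev [-1,5] | push {1}
  [19] u=4 | in [-4,5] | out [3,5] | ==
  [20] u=0 | in [-3,5] | out [-3,5] | prev [-2,5] | push {2,4}
  [21] u=3 | in [-3,5] | out [-3,5] | prev [-2,5] | push {}
  [22] u=6 | in [-3,5] | out [-3,5] | prev [-2,5] | push {7}
  [23] u=1 | in [-3,5] | out [-5,3] | prev [-4,3] | push {}
  [24] u=2 | in [-3,5] | out [-4,5] | prev [-3,5] | push {0,3,6}
  [25] u=4 | in [-5,5] | out [3,5] | ==
  [26] u=7 | in [-3,5] | out [-3,5] | prev [-2,5] | push {1}
  [27] u=0 | in [-4,5] | out [-4,5] | prev [-3,5] | push {2,4}
  [28] u=3 | in [-4,5] | out [-4,5] | prev [-3,5] | push {}
  [29] u=6 | in [-4,5] | out [-4,5] | prev [-3,5] | push {7}
  [30] u=1 | in [-4,5] | out [-5,3] | ==
  [31] u=2 | in [-4,5] | out [-5,5] | prev [-4,5] | push {0,3,6}
  [32] u=4 | in [-5,5] | out [3,5] | ==
  [33] u=7 | in [-4,5] | out [-4,5] | prev [-3,5] | push {1}
  [34] u=0 | in [-5,5] | out [-5,5] | prev [-4,5] | push {2,4}
  [35] u=3 | in [-5,5] | out [-5,5] | prev [-4,5] | push {}
  [36] u=6 | in [-5,5] | out [-5,5] | prev [-4,5] | push {7}
  [37] u=1 | in [-5,5] | out [-5,3] | ==
  [38] u=2 | in [-5,5] | out [-5,5] | ==
  [39] u=4 | in [-5,5] | out [3,5] | ==
  [40] u=7 | in [-5,5] | out [-5,5] | prev [-4,5] | push {1,6}
  [41] u=1 | in [-5,5] | out [-5,3] | ==
  [42] u=6 | in [-5,5] | out [-5,5] | ==

Converged values:
  [0] [-5,5]
  [1] [-5,3]
  [2] [-5,5]
  [3] [-5,5]
  [4] [3,5]
  [5] [1,5]
  [6] [-5,5]
  [7] [-5,5]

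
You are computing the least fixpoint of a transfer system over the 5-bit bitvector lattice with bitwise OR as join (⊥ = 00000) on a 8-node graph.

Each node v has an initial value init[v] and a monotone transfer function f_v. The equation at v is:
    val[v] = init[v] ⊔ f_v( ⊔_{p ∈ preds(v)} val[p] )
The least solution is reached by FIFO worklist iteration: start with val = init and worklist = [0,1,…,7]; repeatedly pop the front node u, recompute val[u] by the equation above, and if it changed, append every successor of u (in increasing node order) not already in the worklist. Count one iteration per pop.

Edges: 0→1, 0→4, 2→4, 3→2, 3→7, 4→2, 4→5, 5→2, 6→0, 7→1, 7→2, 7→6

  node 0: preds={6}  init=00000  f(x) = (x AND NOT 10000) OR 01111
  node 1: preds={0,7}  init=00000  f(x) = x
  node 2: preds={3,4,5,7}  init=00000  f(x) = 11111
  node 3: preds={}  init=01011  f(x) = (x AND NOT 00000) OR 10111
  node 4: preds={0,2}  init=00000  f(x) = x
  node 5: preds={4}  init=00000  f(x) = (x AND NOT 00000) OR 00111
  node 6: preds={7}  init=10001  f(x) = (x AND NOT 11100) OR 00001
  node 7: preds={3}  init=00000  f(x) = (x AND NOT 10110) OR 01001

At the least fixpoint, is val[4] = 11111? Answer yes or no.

yes

Worklist (11 pops):
  #1 pop 0: in=10001 → 01111 (was 00000); enqueue []
  #2 pop 1: in=01111 → 01111 (was 00000); enqueue []
  #3 pop 2: in=01011 → 11111 (was 00000); enqueue []
  #4 pop 3: in=00000 → 11111 (was 01011); enqueue [2]
  #5 pop 4: in=11111 → 11111 (was 00000); enqueue []
  #6 pop 5: in=11111 → 11111 (was 00000); enqueue []
  #7 pop 6: in=00000 → 10001 (no change)
  #8 pop 7: in=11111 → 01001 (was 00000); enqueue [1,6]
  #9 pop 2: in=11111 → 11111 (no change)
  #10 pop 1: in=01111 → 01111 (no change)
  #11 pop 6: in=01001 → 10001 (no change)

Fixpoint:
  val[0] = 01111
  val[1] = 01111
  val[2] = 11111
  val[3] = 11111
  val[4] = 11111
  val[5] = 11111
  val[6] = 10001
  val[7] = 01001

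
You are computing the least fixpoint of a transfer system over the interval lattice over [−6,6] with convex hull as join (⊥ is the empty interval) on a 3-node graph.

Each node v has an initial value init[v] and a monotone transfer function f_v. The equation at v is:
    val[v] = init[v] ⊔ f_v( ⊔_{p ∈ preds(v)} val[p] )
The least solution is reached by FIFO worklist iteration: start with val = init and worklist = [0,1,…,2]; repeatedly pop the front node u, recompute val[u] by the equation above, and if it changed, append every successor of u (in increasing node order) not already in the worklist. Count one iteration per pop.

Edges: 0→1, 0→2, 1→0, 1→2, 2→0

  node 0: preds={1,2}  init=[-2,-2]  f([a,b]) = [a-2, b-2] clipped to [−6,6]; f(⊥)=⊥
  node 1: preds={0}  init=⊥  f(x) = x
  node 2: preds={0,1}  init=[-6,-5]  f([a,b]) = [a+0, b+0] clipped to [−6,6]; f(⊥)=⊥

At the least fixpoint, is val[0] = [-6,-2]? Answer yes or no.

yes

Iteration log — 4 steps:
  step 1. node 0  ⊔preds=[-6,-5]  new=[-6,-2]  old=[-2,-2]  +wl: 
  step 2. node 1  ⊔preds=[-6,-2]  new=[-6,-2]  old=⊥  +wl: 0
  step 3. node 2  ⊔preds=[-6,-2]  new=[-6,-2]  old=[-6,-5]  +wl: 
  step 4. node 0  ⊔preds=[-6,-2]  new=[-6,-2]  stable

Least fixpoint reached:
  node 0: [-6,-2]
  node 1: [-6,-2]
  node 2: [-6,-2]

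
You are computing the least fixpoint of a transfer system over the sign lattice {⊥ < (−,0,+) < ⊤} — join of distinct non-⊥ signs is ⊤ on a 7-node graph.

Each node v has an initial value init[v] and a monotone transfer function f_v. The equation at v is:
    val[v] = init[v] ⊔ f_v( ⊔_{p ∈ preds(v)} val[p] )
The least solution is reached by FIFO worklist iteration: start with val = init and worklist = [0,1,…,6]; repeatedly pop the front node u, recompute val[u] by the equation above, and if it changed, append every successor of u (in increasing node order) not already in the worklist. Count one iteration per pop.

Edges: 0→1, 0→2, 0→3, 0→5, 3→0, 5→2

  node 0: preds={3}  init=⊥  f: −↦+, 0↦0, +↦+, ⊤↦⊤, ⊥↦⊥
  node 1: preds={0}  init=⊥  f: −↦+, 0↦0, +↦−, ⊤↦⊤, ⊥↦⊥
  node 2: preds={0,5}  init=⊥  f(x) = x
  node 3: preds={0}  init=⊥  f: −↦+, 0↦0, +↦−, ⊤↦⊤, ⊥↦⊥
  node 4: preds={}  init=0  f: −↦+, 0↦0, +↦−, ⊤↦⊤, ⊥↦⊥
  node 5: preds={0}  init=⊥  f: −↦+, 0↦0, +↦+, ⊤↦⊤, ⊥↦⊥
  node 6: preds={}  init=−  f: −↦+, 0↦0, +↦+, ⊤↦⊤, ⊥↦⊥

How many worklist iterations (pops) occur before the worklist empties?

Iteration log — 7 steps:
  step 1. node 0  ⊔preds=⊥  new=⊥  stable
  step 2. node 1  ⊔preds=⊥  new=⊥  stable
  step 3. node 2  ⊔preds=⊥  new=⊥  stable
  step 4. node 3  ⊔preds=⊥  new=⊥  stable
  step 5. node 4  ⊔preds=⊥  new=0  stable
  step 6. node 5  ⊔preds=⊥  new=⊥  stable
  step 7. node 6  ⊔preds=⊥  new=−  stable

Least fixpoint reached:
  node 0: ⊥
  node 1: ⊥
  node 2: ⊥
  node 3: ⊥
  node 4: 0
  node 5: ⊥
  node 6: −

7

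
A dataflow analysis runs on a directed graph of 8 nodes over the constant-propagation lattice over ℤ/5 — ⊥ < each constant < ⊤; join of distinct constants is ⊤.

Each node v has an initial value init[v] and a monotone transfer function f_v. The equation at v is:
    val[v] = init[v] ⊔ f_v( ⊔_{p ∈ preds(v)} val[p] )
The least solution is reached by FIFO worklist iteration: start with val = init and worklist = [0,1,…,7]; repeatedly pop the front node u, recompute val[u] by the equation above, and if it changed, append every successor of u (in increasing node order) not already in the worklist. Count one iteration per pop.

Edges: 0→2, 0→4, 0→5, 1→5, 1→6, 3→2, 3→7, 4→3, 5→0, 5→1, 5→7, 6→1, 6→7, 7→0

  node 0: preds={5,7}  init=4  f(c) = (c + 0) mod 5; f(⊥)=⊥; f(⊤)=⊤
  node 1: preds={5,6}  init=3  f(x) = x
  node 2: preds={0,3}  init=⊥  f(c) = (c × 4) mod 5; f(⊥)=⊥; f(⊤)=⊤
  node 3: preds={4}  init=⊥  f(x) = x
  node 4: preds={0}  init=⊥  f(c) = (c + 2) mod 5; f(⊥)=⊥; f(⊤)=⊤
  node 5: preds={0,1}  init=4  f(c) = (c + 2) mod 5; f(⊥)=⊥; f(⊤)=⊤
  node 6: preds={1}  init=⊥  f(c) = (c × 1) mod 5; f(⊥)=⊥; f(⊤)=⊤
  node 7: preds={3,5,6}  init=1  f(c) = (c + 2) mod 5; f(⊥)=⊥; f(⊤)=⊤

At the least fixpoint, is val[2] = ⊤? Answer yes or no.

Iteration log — 13 steps:
  step 1. node 0  ⊔preds=⊤  new=⊤  old=4  +wl: 
  step 2. node 1  ⊔preds=4  new=⊤  old=3  +wl: 
  step 3. node 2  ⊔preds=⊤  new=⊤  old=⊥  +wl: 
  step 4. node 3  ⊔preds=⊥  new=⊥  stable
  step 5. node 4  ⊔preds=⊤  new=⊤  old=⊥  +wl: 3
  step 6. node 5  ⊔preds=⊤  new=⊤  old=4  +wl: 0,1
  step 7. node 6  ⊔preds=⊤  new=⊤  old=⊥  +wl: 
  step 8. node 7  ⊔preds=⊤  new=⊤  old=1  +wl: 
  step 9. node 3  ⊔preds=⊤  new=⊤  old=⊥  +wl: 2,7
  step 10. node 0  ⊔preds=⊤  new=⊤  stable
  step 11. node 1  ⊔preds=⊤  new=⊤  stable
  step 12. node 2  ⊔preds=⊤  new=⊤  stable
  step 13. node 7  ⊔preds=⊤  new=⊤  stable

Least fixpoint reached:
  node 0: ⊤
  node 1: ⊤
  node 2: ⊤
  node 3: ⊤
  node 4: ⊤
  node 5: ⊤
  node 6: ⊤
  node 7: ⊤

yes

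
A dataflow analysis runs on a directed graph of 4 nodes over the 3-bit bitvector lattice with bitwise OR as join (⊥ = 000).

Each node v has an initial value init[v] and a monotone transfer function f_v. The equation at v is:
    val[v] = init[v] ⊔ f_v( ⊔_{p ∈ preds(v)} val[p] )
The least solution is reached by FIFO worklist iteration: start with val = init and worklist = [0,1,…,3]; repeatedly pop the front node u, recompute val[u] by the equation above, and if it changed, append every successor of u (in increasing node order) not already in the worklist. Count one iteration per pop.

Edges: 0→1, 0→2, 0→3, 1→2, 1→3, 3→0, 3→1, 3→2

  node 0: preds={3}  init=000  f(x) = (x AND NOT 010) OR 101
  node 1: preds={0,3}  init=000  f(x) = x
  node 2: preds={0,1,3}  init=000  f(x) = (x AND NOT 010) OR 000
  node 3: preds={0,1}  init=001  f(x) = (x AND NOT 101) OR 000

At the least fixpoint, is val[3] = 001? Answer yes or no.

yes

Worklist (4 pops):
  #1 pop 0: in=001 → 101 (was 000); enqueue []
  #2 pop 1: in=101 → 101 (was 000); enqueue []
  #3 pop 2: in=101 → 101 (was 000); enqueue []
  #4 pop 3: in=101 → 001 (no change)

Fixpoint:
  val[0] = 101
  val[1] = 101
  val[2] = 101
  val[3] = 001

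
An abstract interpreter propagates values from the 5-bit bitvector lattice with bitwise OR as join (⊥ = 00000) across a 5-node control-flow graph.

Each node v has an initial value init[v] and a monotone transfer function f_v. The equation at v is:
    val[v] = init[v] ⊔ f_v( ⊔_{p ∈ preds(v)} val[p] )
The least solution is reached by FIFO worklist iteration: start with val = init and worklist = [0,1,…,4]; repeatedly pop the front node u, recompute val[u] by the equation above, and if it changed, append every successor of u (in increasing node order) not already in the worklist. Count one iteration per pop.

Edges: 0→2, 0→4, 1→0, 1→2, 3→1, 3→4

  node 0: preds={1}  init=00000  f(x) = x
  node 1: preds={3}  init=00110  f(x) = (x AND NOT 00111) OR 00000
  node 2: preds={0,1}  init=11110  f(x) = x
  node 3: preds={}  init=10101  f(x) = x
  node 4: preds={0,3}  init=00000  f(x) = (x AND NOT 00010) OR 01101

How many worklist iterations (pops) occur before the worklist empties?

Iteration log — 8 steps:
  step 1. node 0  ⊔preds=00110  new=00110  old=00000  +wl: 
  step 2. node 1  ⊔preds=10101  new=10110  old=00110  +wl: 0
  step 3. node 2  ⊔preds=10110  new=11110  stable
  step 4. node 3  ⊔preds=00000  new=10101  stable
  step 5. node 4  ⊔preds=10111  new=11101  old=00000  +wl: 
  step 6. node 0  ⊔preds=10110  new=10110  old=00110  +wl: 2,4
  step 7. node 2  ⊔preds=10110  new=11110  stable
  step 8. node 4  ⊔preds=10111  new=11101  stable

Least fixpoint reached:
  node 0: 10110
  node 1: 10110
  node 2: 11110
  node 3: 10101
  node 4: 11101

8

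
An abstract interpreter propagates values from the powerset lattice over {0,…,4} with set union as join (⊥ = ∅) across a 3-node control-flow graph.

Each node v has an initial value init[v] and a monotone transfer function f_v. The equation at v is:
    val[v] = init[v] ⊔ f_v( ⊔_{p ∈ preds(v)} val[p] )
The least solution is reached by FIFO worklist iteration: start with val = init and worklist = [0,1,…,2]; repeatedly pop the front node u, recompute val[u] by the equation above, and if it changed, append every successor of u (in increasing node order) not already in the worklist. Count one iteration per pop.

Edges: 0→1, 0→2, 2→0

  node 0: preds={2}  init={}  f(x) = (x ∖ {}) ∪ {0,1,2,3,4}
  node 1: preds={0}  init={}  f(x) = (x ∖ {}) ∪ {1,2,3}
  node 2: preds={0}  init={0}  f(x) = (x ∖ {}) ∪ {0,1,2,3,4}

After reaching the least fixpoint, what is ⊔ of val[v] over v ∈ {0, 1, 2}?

Trace (4 dequeues):
  [1] u=0 | in {0} | out {0,1,2,3,4} | prev {} | push {}
  [2] u=1 | in {0,1,2,3,4} | out {0,1,2,3,4} | prev {} | push {}
  [3] u=2 | in {0,1,2,3,4} | out {0,1,2,3,4} | prev {0} | push {0}
  [4] u=0 | in {0,1,2,3,4} | out {0,1,2,3,4} | ==

Converged values:
  [0] {0,1,2,3,4}
  [1] {0,1,2,3,4}
  [2] {0,1,2,3,4}

{0,1,2,3,4}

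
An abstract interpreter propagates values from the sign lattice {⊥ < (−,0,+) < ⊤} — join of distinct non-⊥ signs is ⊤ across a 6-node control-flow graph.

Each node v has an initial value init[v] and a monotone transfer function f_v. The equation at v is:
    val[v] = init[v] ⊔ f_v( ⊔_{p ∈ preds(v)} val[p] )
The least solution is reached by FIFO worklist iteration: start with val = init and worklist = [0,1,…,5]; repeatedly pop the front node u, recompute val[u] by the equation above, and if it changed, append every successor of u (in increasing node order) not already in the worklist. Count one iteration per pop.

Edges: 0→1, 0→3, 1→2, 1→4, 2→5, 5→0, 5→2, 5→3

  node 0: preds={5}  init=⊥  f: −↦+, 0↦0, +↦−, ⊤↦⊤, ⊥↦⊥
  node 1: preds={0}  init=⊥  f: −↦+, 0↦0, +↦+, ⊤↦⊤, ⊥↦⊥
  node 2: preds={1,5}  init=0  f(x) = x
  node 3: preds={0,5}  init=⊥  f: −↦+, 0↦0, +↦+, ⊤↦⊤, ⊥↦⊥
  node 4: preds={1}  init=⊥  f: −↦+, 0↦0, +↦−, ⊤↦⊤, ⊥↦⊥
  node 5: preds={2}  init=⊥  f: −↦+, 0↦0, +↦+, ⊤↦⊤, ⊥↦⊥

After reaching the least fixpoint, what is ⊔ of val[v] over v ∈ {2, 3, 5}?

0

Trace (12 dequeues):
  [1] u=0 | in ⊥ | out ⊥ | ==
  [2] u=1 | in ⊥ | out ⊥ | ==
  [3] u=2 | in ⊥ | out 0 | ==
  [4] u=3 | in ⊥ | out ⊥ | ==
  [5] u=4 | in ⊥ | out ⊥ | ==
  [6] u=5 | in 0 | out 0 | prev ⊥ | push {0,2,3}
  [7] u=0 | in 0 | out 0 | prev ⊥ | push {1}
  [8] u=2 | in 0 | out 0 | ==
  [9] u=3 | in 0 | out 0 | prev ⊥ | push {}
  [10] u=1 | in 0 | out 0 | prev ⊥ | push {2,4}
  [11] u=2 | in 0 | out 0 | ==
  [12] u=4 | in 0 | out 0 | prev ⊥ | push {}

Converged values:
  [0] 0
  [1] 0
  [2] 0
  [3] 0
  [4] 0
  [5] 0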